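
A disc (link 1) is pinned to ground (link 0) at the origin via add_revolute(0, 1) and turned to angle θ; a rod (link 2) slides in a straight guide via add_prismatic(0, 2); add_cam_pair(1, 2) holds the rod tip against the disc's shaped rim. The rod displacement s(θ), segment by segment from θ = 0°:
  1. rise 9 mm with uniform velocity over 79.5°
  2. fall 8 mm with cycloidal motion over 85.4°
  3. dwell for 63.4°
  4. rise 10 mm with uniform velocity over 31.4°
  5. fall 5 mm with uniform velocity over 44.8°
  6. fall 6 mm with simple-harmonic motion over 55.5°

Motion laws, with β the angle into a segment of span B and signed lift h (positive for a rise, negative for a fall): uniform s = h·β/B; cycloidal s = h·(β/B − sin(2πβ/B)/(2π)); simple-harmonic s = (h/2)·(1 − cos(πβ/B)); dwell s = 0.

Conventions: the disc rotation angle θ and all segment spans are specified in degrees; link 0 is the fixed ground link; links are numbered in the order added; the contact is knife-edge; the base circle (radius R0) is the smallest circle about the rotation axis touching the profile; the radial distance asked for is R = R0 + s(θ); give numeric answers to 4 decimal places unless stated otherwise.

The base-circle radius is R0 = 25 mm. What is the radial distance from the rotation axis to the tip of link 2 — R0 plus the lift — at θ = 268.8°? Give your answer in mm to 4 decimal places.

segment 1 (0° to 79.5°, uniform, h = 9) is passed completely: s = 0.0000 + (9) = 9.0000
segment 2 (79.5° to 164.9°, cycloidal, h = -8) is passed completely: s = 9.0000 + (-8) = 1.0000
segment 3 (164.9° to 228.3°, dwell): s unchanged at 1.0000
segment 4 (228.3° to 259.7°, uniform, h = 10) is passed completely: s = 1.0000 + (10) = 11.0000
θ = 268.8° falls in segment 5 (259.7° to 304.5°, uniform, h = -5): β = 268.8 − 259.7 = 9.1°, B = 44.8°; Δs = -5·9.1/44.8 = -1.0156; s = 11.0000 − 1.0156 = 9.9844
R = R0 + s = 25 + 9.9844 = 34.9844

34.9844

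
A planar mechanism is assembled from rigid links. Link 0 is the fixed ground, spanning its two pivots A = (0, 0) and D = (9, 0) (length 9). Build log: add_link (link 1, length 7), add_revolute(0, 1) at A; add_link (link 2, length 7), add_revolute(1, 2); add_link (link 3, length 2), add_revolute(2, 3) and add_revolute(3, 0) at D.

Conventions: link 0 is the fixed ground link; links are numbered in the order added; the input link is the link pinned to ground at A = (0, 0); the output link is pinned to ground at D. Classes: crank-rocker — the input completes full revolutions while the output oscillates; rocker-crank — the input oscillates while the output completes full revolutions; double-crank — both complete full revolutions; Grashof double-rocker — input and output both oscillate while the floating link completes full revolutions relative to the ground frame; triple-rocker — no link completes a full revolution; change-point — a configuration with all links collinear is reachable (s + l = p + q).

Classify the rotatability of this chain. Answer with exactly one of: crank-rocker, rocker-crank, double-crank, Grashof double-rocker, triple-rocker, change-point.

lengths: ground=9, input=7, coupler=7, output=2
sorted: s=2 (shortest), l=9 (longest), p+q=14
s + l = 11 vs p + q = 14
s + l < p + q (Grashof) with shortest = output link → rocker-crank

rocker-crank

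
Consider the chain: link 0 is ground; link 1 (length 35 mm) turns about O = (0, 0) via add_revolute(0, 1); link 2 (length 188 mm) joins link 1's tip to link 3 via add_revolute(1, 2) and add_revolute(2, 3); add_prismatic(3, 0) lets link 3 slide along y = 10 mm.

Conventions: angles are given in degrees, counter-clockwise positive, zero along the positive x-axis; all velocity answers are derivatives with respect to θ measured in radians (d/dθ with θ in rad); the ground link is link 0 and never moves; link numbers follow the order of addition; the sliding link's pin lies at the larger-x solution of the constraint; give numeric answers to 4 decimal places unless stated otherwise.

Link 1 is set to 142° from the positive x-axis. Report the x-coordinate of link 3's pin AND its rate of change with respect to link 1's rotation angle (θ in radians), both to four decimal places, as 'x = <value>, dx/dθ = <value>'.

geometry: r = 35 mm, L = 188 mm, e = 10 mm
crank pin P = (r cos θ, r sin θ) = (-27.580376, 21.548152)
h = r sin θ − e = 21.548152 − 10 = 11.548152
x = r cos θ + √(L² − h²) = -27.580376 + 187.644984 = 160.064608
dx/dθ = −r sin θ − h·r cos θ/√(L² − h²) (θ in radians; h = 11.548152) = -19.850785

x = 160.0646, dx/dθ = -19.8508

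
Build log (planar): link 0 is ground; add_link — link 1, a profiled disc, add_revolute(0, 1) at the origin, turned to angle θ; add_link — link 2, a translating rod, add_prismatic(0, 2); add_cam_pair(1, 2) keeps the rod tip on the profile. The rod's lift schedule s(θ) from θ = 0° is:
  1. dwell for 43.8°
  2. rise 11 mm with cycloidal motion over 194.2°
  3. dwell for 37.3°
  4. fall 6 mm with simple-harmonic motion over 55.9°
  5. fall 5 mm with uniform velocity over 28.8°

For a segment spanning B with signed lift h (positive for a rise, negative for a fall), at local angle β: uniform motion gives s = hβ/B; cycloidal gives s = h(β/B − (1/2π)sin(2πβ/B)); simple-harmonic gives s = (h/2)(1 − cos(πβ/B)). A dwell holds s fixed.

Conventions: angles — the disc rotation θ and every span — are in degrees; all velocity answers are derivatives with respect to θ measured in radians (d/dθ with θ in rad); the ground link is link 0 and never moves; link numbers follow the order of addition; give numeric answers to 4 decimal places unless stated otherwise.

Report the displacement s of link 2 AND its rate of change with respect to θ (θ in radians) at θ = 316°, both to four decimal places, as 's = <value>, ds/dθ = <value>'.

seg 1 [0°–43.8°] dwell: s stays 0.0000
seg 2 [43.8°–238°] cycloidal, h=11: full span → s += 11 → s = 11.0000
seg 3 [238°–275.3°] dwell: s stays 11.0000
seg 4 [275.3°–331.2°] simple-harmonic, h=-6: θ=316° here. β=40.7, B=55.9. -6/2·(1 − cos(π·0.7281)) = -4.9704 → s = 6.0296
velocity in seg [275.3°–331.2°] (simple-harmonic), θ in radians: β = 40.7° = 0.7103 rad, B = 55.9° = 0.9756 rad; ds/dθ = (πh/(2B)) sin(πβ/B) = (π·(-6)/(2·0.9756)) sin(π·0.7281) = -7.284438 mm/rad

s = 6.0296, ds/dθ = -7.2844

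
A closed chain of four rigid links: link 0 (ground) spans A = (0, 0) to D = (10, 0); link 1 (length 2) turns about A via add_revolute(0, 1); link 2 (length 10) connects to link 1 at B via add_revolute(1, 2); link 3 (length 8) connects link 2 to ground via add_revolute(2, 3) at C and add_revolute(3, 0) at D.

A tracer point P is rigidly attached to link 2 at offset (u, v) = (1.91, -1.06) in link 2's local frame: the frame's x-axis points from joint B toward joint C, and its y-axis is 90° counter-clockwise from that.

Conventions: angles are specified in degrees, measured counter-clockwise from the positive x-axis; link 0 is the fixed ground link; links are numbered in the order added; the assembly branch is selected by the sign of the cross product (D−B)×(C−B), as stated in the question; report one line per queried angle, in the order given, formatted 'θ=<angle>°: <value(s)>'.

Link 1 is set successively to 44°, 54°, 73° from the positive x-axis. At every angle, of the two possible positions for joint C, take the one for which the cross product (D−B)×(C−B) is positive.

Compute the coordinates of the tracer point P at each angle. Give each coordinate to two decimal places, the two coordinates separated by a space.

A=(0,0), D=(10.00,0)
θ=44°: B = A + 2.00·(cos44°, sin44°) = (1.4387, 1.3893)
θ=44°: |BD| = 8.6733
θ=44°: circle(B,10.00) ∩ circle(D,8.00): a=6.4120, h=7.6737
θ=44°:   candidates: C₊=(8.9971,7.9369) cross=66.557; C₋=(6.5387,-7.2124) cross=-66.557
θ=44°:   branch + wants cross > 0 → take C=(8.9971,7.9369) (cross=66.557)
θ=44°: ex = (C−B)/|BC| = (0.7558,0.6548); ey = (-0.6548,0.7558)
θ=44°: P = B + 1.91·ex + -1.06·ey = (3.5764,1.8387)
θ=54°: B = A + 2.00·(cos54°, sin54°) = (1.1756, 1.6180)
θ=54°: |BD| = 8.9715
θ=54°: circle(B,10.00) ∩ circle(D,8.00): a=6.4921, h=7.6061
θ=54°:   candidates: C₊=(8.9330,7.9285) cross=68.238; C₋=(6.1895,-7.0342) cross=-68.238
θ=54°:   branch + wants cross > 0 → take C=(8.9330,7.9285) (cross=68.238)
θ=54°: ex = (C−B)/|BC| = (0.7757,0.6310); ey = (-0.6310,0.7757)
θ=54°: P = B + 1.91·ex + -1.06·ey = (3.3262,2.0011)
θ=73°: B = A + 2.00·(cos73°, sin73°) = (0.5847, 1.9126)
θ=73°: |BD| = 9.6076
θ=73°: circle(B,10.00) ∩ circle(D,8.00): a=6.6773, h=7.4440
θ=73°:   candidates: C₊=(8.6103,7.8784) cross=71.519; C₋=(5.6465,-6.7117) cross=-71.519
θ=73°:   branch + wants cross > 0 → take C=(8.6103,7.8784) (cross=71.519)
θ=73°: ex = (C−B)/|BC| = (0.8026,0.5966); ey = (-0.5966,0.8026)
θ=73°: P = B + 1.91·ex + -1.06·ey = (2.7500,2.2014)

θ=44°: 3.58 1.84
θ=54°: 3.33 2.00
θ=73°: 2.75 2.20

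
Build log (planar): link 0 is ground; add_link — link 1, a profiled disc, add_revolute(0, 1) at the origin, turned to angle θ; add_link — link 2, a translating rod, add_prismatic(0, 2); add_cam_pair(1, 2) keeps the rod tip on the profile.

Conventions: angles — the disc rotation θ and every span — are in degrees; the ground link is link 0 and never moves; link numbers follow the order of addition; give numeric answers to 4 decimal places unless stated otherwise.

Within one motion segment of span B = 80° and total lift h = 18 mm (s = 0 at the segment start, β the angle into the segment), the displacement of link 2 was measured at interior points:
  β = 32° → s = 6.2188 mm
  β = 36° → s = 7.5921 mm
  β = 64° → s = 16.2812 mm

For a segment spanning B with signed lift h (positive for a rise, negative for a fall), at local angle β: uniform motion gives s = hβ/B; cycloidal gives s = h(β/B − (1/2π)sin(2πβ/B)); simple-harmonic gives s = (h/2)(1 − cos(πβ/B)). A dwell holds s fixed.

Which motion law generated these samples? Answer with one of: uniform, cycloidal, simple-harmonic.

candidates at β/B = r: uniform s = h·r (linear in β); cycloidal s = h·(r − sin(2πr)/(2π)); simple-harmonic s = (h/2)(1 − cos(πr))
β=32°: printed 6.2188 | uniform 7.2000, cycloidal 5.5161, simple-harmonic 6.2188
β=36°: printed 7.5921 | uniform 8.1000, cycloidal 7.2147, simple-harmonic 7.5921
β=64°: printed 16.2812 | uniform 14.4000, cycloidal 17.1246, simple-harmonic 16.2812
only one law matches every sample → simple-harmonic

simple-harmonic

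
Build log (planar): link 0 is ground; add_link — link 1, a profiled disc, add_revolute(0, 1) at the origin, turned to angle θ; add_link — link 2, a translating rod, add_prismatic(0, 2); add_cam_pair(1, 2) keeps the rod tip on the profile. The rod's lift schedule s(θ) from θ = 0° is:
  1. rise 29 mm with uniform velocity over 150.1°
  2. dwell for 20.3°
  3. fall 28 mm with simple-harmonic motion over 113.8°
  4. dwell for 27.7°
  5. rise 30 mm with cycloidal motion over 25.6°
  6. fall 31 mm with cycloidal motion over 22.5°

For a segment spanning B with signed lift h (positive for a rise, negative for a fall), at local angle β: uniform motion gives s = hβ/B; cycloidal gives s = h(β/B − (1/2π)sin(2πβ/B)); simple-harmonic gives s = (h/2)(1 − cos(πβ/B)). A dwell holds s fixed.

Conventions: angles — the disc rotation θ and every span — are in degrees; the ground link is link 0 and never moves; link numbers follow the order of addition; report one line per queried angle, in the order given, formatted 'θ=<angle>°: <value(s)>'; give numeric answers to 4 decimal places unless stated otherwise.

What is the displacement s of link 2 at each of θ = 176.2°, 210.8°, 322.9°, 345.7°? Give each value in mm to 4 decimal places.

seg 1 [0°–150.1°] uniform, h=29: full span → s += 29 → s = 29.0000
seg 2 [150.1°–170.4°] dwell: s stays 29.0000
seg 3 [170.4°–284.2°] simple-harmonic, h=-28: θ=176.2° here. β=5.8, B=113.8. -28/2·(1 − cos(π·0.0510)) = -0.1791 → s = 28.8209
seg 3 [170.4°–284.2°] simple-harmonic, h=-28: θ=210.8° here. β=40.4, B=113.8. -28/2·(1 − cos(π·0.3550)) = -7.8412 → s = 21.1588
seg 3 [170.4°–284.2°] simple-harmonic, h=-28: full span → s += -28 → s = 1.0000
seg 4 [284.2°–311.9°] dwell: s stays 1.0000
seg 5 [311.9°–337.5°] cycloidal, h=30: θ=322.9° here. β=11, B=25.6. 30·(0.4297 − sin(2π·0.4297)/(2π)) = 10.8492 → s = 11.8492
seg 5 [311.9°–337.5°] cycloidal, h=30: full span → s += 30 → s = 31.0000
seg 6 [337.5°–360°] cycloidal, h=-31: θ=345.7° here. β=8.2, B=22.5. -31·(0.3644 − sin(2π·0.3644)/(2π)) = -7.5855 → s = 23.4145

θ=176.2°: 28.8209
θ=210.8°: 21.1588
θ=322.9°: 11.8492
θ=345.7°: 23.4145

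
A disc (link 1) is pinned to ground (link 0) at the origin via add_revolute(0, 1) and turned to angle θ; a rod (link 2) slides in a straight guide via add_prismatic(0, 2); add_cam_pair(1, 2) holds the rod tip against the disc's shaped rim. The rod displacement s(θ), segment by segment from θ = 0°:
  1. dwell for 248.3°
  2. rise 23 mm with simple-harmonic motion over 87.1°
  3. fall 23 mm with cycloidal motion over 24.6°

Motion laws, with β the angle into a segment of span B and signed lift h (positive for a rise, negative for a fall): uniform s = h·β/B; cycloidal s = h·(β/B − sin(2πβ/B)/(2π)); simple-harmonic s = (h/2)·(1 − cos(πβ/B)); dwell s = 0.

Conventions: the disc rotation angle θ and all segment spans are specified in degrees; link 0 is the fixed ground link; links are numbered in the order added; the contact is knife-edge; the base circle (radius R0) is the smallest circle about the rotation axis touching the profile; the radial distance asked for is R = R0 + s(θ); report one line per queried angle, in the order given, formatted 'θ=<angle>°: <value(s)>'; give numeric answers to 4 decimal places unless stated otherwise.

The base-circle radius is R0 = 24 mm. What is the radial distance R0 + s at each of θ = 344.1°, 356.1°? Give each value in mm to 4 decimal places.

segment 1 (0° to 248.3°, dwell): s unchanged at 0.0000
segment 2 (248.3° to 335.4°, simple-harmonic, h = 23) is passed completely: s = 0.0000 + (23) = 23.0000
θ = 344.1° falls in segment 3 (335.4° to 360°, cycloidal, h = -23): β = 344.1 − 335.4 = 8.7°, B = 24.6°; Δs = -23·(0.3537 − sin(2π·0.3537)/(2π)) = -5.2229; s = 23.0000 − 5.2229 = 17.7771
θ = 356.1° falls in segment 3 (335.4° to 360°, cycloidal, h = -23): β = 356.1 − 335.4 = 20.7°, B = 24.6°; Δs = -23·(0.8415 − sin(2π·0.8415)/(2π)) = -22.4262; s = 23.0000 − 22.4262 = 0.5738
θ=344.1°: R = R0 + s = 24 + 17.7771 = 41.7771
θ=356.1°: R = R0 + s = 24 + 0.5738 = 24.5738

θ=344.1°: 41.7771
θ=356.1°: 24.5738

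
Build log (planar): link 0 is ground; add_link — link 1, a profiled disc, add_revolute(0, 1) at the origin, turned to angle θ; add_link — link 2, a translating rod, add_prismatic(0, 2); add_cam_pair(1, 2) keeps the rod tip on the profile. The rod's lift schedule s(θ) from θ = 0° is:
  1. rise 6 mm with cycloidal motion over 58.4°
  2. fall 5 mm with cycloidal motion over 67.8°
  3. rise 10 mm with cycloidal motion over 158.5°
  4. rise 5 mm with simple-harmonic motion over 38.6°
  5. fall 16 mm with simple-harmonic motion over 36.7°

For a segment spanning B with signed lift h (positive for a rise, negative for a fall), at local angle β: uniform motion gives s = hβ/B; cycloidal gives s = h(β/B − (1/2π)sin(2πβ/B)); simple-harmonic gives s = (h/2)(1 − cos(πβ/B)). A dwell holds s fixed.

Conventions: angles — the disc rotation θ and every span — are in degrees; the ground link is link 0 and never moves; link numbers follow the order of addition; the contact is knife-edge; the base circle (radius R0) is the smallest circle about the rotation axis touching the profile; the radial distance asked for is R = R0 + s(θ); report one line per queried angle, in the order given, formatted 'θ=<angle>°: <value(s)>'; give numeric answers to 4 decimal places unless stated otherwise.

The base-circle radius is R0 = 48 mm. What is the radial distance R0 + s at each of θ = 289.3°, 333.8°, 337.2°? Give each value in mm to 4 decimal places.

seg 1 [0°–58.4°] cycloidal, h=6: full span → s += 6 → s = 6.0000
seg 2 [58.4°–126.2°] cycloidal, h=-5: full span → s += -5 → s = 1.0000
seg 3 [126.2°–284.7°] cycloidal, h=10: full span → s += 10 → s = 11.0000
seg 4 [284.7°–323.3°] simple-harmonic, h=5: θ=289.3° here. β=4.6, B=38.6. 5/2·(1 − cos(π·0.1192)) = 0.1732 → s = 11.1732
seg 4 [284.7°–323.3°] simple-harmonic, h=5: full span → s += 5 → s = 16.0000
seg 5 [323.3°–360°] simple-harmonic, h=-16: θ=333.8° here. β=10.5, B=36.7. -16/2·(1 − cos(π·0.2861)) = -3.0197 → s = 12.9803
seg 5 [323.3°–360°] simple-harmonic, h=-16: θ=337.2° here. β=13.9, B=36.7. -16/2·(1 − cos(π·0.3787)) = -5.0257 → s = 10.9743
θ=289.3°: R = R0 + s = 48 + 11.1732 = 59.1732
θ=333.8°: R = R0 + s = 48 + 12.9803 = 60.9803
θ=337.2°: R = R0 + s = 48 + 10.9743 = 58.9743

θ=289.3°: 59.1732
θ=333.8°: 60.9803
θ=337.2°: 58.9743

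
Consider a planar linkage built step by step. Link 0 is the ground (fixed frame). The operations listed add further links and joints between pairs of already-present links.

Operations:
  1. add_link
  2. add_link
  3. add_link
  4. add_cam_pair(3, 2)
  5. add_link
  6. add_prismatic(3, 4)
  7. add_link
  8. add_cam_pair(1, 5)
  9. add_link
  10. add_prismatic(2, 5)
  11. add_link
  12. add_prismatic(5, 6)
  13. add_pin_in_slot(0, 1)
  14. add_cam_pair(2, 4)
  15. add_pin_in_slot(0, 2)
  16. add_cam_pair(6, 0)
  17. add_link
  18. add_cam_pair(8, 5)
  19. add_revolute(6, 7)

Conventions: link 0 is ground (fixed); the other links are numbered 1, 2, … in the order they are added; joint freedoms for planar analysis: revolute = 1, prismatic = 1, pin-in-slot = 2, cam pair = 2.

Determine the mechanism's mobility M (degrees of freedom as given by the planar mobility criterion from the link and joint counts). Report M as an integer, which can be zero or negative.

L=1 J1=0 J2=0
add link → L=2 J1=0 J2=0
add link → L=3 J1=0 J2=0
add link → L=4 J1=0 J2=0
C@3,2 dof=2 J2 → L=4 J1=0 J2=1
add link → L=5 J1=0 J2=1
P@3,4 dof=1 J1 → L=5 J1=1 J2=1
add link → L=6 J1=1 J2=1
C@1,5 dof=2 J2 → L=6 J1=1 J2=2
add link → L=7 J1=1 J2=2
P@2,5 dof=1 J1 → L=7 J1=2 J2=2
add link → L=8 J1=2 J2=2
P@5,6 dof=1 J1 → L=8 J1=3 J2=2
PS@0,1 dof=2 J2 → L=8 J1=3 J2=3
C@2,4 dof=2 J2 → L=8 J1=3 J2=4
PS@0,2 dof=2 J2 → L=8 J1=3 J2=5
C@6,0 dof=2 J2 → L=8 J1=3 J2=6
add link → L=9 J1=3 J2=6
C@8,5 dof=2 J2 → L=9 J1=3 J2=7
R@6,7 dof=1 J1 → L=9 J1=4 J2=7
M=3(L−1)−2J1−J2=3·8−2·4−7=9

M = 9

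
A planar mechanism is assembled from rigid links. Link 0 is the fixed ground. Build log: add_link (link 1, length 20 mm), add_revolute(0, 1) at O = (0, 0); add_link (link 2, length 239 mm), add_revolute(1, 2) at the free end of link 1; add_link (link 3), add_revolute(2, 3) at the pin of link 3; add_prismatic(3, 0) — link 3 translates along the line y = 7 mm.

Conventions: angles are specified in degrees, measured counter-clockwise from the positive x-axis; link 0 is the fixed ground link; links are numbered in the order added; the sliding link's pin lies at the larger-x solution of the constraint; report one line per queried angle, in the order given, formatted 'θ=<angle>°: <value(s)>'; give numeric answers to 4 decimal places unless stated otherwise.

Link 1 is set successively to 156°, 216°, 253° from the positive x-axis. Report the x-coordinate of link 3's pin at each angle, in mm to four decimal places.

geometry: r = 20 mm, L = 239 mm, e = 7 mm
θ=156°: crank pin P = (r cos θ, r sin θ) = (-18.270909, 8.134733)
θ=156°: h = r sin θ − e = 8.134733 − 7 = 1.134733
θ=156°: x = r cos θ + √(L² − h²) = -18.270909 + 238.997306 = 220.726397
θ=216°: crank pin P = (r cos θ, r sin θ) = (-16.180340, -11.755705)
θ=216°: h = r sin θ − e = -11.755705 − 7 = -18.755705
θ=216°: x = r cos θ + √(L² − h²) = -16.180340 + 238.262929 = 222.082590
θ=253°: crank pin P = (r cos θ, r sin θ) = (-5.847434, -19.126095)
θ=253°: h = r sin θ − e = -19.126095 − 7 = -26.126095
θ=253°: x = r cos θ + √(L² − h²) = -5.847434 + 237.567732 = 231.720298

θ=156°: 220.7264
θ=216°: 222.0826
θ=253°: 231.7203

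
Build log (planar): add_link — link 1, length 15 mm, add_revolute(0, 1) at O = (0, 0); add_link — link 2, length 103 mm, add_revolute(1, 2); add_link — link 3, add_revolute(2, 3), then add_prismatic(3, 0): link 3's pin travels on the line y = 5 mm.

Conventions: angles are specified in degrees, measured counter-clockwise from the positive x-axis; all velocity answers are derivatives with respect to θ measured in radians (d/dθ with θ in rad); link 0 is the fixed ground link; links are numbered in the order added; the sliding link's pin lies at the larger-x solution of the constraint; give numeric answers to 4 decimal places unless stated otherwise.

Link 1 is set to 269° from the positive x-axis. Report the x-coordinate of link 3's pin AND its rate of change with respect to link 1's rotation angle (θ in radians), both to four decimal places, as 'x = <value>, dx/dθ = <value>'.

geometry: r = 15 mm, L = 103 mm, e = 5 mm
crank pin P = (r cos θ, r sin θ) = (-0.261786, -14.997715)
h = r sin θ − e = -14.997715 − 5 = -19.997715
x = r cos θ + √(L² − h²) = -0.261786 + 101.040048 = 100.778262
dx/dθ = −r sin θ − h·r cos θ/√(L² − h²) (θ in radians; h = -19.997715) = 14.945903

x = 100.7783, dx/dθ = 14.9459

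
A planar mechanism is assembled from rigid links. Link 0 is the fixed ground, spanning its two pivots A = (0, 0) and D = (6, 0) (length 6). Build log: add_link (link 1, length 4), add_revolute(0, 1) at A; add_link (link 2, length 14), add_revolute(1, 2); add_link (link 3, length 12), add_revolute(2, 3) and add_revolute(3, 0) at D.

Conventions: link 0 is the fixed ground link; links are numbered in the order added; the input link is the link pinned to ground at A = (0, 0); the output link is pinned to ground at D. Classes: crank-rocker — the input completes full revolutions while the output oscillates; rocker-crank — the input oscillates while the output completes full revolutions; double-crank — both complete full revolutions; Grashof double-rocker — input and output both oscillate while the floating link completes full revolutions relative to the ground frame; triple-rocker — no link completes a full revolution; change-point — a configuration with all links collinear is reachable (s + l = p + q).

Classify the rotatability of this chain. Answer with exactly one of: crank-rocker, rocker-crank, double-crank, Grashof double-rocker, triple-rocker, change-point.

lengths: ground=6, input=4, coupler=14, output=12
sorted: s=4 (shortest), l=14 (longest), p+q=18
s + l = 18 vs p + q = 18
s + l = p + q → change-point (collinear configuration reachable)

change-point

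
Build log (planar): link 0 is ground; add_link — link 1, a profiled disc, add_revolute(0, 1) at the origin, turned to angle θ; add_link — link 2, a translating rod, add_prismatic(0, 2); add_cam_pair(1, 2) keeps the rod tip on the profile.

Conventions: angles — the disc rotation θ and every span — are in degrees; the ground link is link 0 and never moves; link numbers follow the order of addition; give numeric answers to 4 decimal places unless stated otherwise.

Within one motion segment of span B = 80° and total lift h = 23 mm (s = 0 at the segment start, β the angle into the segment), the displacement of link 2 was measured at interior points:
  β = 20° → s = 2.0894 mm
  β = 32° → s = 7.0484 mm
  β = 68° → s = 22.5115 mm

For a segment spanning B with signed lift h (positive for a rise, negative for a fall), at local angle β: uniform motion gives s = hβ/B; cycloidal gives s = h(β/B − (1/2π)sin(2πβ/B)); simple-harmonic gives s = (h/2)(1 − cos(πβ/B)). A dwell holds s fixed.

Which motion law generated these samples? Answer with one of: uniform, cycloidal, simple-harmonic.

candidates at β/B = r: uniform s = h·r (linear in β); cycloidal s = h·(r − sin(2πr)/(2π)); simple-harmonic s = (h/2)(1 − cos(πr))
β=20°: printed 2.0894 | uniform 5.7500, cycloidal 2.0894, simple-harmonic 3.3683
β=32°: printed 7.0484 | uniform 9.2000, cycloidal 7.0484, simple-harmonic 7.9463
β=68°: printed 22.5115 | uniform 19.5500, cycloidal 22.5115, simple-harmonic 21.7466
only one law matches every sample → cycloidal

cycloidal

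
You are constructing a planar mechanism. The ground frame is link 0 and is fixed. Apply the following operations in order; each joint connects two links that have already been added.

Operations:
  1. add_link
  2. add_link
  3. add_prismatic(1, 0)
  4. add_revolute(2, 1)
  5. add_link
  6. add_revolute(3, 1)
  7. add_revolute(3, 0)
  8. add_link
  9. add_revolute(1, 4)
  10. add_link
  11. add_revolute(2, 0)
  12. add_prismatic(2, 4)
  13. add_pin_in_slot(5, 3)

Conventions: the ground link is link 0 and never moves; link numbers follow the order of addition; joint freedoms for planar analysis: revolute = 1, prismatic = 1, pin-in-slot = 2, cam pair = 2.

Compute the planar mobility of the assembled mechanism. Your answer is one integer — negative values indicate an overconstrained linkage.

L=1 J1=0 J2=0
add link → L=2 J1=0 J2=0
add link → L=3 J1=0 J2=0
P@1,0 dof=1 J1 → L=3 J1=1 J2=0
R@2,1 dof=1 J1 → L=3 J1=2 J2=0
add link → L=4 J1=2 J2=0
R@3,1 dof=1 J1 → L=4 J1=3 J2=0
R@3,0 dof=1 J1 → L=4 J1=4 J2=0
add link → L=5 J1=4 J2=0
R@1,4 dof=1 J1 → L=5 J1=5 J2=0
add link → L=6 J1=5 J2=0
R@2,0 dof=1 J1 → L=6 J1=6 J2=0
P@2,4 dof=1 J1 → L=6 J1=7 J2=0
PS@5,3 dof=2 J2 → L=6 J1=7 J2=1
M=3(L−1)−2J1−J2=3·5−2·7−1=0

M = 0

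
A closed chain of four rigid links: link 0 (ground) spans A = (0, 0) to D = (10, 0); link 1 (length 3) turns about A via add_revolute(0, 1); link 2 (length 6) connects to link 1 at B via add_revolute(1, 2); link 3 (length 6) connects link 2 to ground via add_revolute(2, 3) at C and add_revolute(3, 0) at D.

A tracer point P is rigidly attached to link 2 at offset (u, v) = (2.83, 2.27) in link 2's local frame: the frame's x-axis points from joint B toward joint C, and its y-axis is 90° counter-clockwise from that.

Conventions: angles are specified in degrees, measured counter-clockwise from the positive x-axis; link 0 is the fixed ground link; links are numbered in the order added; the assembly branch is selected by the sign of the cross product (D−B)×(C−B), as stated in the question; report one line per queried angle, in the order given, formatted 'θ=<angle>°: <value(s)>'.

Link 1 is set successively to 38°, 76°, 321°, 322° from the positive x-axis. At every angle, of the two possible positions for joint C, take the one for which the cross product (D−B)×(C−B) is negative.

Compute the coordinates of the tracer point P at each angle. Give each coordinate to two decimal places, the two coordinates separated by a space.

A=(0,0), D=(10.00,0)
θ=38°: B = A + 3.00·(cos38°, sin38°) = (2.3640, 1.8470)
θ=38°: |BD| = 7.8562
θ=38°: circle(B,6.00) ∩ circle(D,6.00): a=3.9281, h=4.5354
θ=38°:   candidates: C₊=(7.2483,5.3318) cross=35.631; C₋=(5.1157,-3.4848) cross=-35.631
θ=38°:   branch - wants cross < 0 → take C=(5.1157,-3.4848) (cross=-35.631)
θ=38°: ex = (C−B)/|BC| = (0.4586,-0.8886); ey = (0.8886,0.4586)
θ=38°: P = B + 2.83·ex + 2.27·ey = (5.6791,0.3732)
θ=76°: B = A + 3.00·(cos76°, sin76°) = (0.7258, 2.9109)
θ=76°: |BD| = 9.7203
θ=76°: circle(B,6.00) ∩ circle(D,6.00): a=4.8602, h=3.5184
θ=76°:   candidates: C₊=(6.4165,4.8123) cross=34.200; C₋=(4.3093,-1.9014) cross=-34.200
θ=76°:   branch - wants cross < 0 → take C=(4.3093,-1.9014) (cross=-34.200)
θ=76°: ex = (C−B)/|BC| = (0.5972,-0.8021); ey = (0.8021,0.5972)
θ=76°: P = B + 2.83·ex + 2.27·ey = (4.2366,1.9968)
θ=321°: B = A + 3.00·(cos321°, sin321°) = (2.3314, -1.8880)
θ=321°: |BD| = 7.8975
θ=321°: circle(B,6.00) ∩ circle(D,6.00): a=3.9488, h=4.5174
θ=321°:   candidates: C₊=(5.0858,3.4425) cross=35.677; C₋=(7.2456,-5.3304) cross=-35.677
θ=321°:   branch - wants cross < 0 → take C=(7.2456,-5.3304) (cross=-35.677)
θ=321°: ex = (C−B)/|BC| = (0.8190,-0.5737); ey = (0.5737,0.8190)
θ=321°: P = B + 2.83·ex + 2.27·ey = (5.9517,-1.6525)
θ=322°: B = A + 3.00·(cos322°, sin322°) = (2.3640, -1.8470)
θ=322°: |BD| = 7.8562
θ=322°: circle(B,6.00) ∩ circle(D,6.00): a=3.9281, h=4.5354
θ=322°:   candidates: C₊=(5.1157,3.4848) cross=35.631; C₋=(7.2483,-5.3318) cross=-35.631
θ=322°:   branch - wants cross < 0 → take C=(7.2483,-5.3318) (cross=-35.631)
θ=322°: ex = (C−B)/|BC| = (0.8140,-0.5808); ey = (0.5808,0.8140)
θ=322°: P = B + 2.83·ex + 2.27·ey = (5.9862,-1.6428)

θ=38°: 5.68 0.37
θ=76°: 4.24 2.00
θ=321°: 5.95 -1.65
θ=322°: 5.99 -1.64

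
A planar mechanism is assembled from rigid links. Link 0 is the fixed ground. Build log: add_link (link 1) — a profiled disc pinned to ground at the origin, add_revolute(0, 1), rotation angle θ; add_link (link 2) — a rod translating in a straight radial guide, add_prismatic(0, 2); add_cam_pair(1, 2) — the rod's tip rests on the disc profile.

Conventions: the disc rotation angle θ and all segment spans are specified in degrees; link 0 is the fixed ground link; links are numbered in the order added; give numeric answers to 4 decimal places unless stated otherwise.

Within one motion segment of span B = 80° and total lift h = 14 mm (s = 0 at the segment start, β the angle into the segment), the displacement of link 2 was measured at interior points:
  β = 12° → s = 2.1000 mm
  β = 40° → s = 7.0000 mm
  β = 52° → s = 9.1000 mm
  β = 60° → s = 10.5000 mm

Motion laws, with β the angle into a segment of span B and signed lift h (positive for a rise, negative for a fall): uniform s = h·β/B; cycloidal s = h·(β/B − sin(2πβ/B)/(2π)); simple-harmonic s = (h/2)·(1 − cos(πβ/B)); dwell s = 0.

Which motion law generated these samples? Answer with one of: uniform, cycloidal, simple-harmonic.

candidates at β/B = r: uniform s = h·r (linear in β); cycloidal s = h·(r − sin(2πr)/(2π)); simple-harmonic s = (h/2)(1 − cos(πr))
β=12°: printed 2.1000 | uniform 2.1000, cycloidal 0.2974, simple-harmonic 0.7630
β=40°: printed 7.0000 | uniform 7.0000, cycloidal 7.0000, simple-harmonic 7.0000
β=52°: printed 9.1000 | uniform 9.1000, cycloidal 10.9026, simple-harmonic 10.1779
β=60°: printed 10.5000 | uniform 10.5000, cycloidal 12.7282, simple-harmonic 11.9497
only one law matches every sample → uniform

uniform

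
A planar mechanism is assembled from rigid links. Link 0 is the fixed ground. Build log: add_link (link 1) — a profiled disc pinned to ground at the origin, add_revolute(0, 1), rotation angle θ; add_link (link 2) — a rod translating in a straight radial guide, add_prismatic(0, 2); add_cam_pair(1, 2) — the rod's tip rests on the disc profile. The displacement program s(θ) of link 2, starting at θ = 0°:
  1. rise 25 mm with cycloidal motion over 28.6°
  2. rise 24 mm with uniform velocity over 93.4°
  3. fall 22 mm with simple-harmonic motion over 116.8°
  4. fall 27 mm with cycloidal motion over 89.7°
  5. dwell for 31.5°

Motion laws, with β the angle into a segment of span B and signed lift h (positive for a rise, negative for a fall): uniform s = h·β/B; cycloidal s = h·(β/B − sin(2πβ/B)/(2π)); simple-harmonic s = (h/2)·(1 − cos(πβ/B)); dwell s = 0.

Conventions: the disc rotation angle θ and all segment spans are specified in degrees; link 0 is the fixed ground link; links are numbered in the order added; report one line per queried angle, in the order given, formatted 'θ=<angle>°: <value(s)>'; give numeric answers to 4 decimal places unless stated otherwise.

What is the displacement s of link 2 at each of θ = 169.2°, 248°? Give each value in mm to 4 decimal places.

seg 1 [0°–28.6°] cycloidal, h=25: full span → s += 25 → s = 25.0000
seg 2 [28.6°–122°] uniform, h=24: full span → s += 24 → s = 49.0000
seg 3 [122°–238.8°] simple-harmonic, h=-22: θ=169.2° here. β=47.2, B=116.8. -22/2·(1 − cos(π·0.4041)) = -7.7362 → s = 41.2638
seg 3 [122°–238.8°] simple-harmonic, h=-22: full span → s += -22 → s = 27.0000
seg 4 [238.8°–328.5°] cycloidal, h=-27: θ=248° here. β=9.2, B=89.7. -27·(0.1026 − sin(2π·0.1026)/(2π)) = -0.1877 → s = 26.8123

θ=169.2°: 41.2638
θ=248°: 26.8123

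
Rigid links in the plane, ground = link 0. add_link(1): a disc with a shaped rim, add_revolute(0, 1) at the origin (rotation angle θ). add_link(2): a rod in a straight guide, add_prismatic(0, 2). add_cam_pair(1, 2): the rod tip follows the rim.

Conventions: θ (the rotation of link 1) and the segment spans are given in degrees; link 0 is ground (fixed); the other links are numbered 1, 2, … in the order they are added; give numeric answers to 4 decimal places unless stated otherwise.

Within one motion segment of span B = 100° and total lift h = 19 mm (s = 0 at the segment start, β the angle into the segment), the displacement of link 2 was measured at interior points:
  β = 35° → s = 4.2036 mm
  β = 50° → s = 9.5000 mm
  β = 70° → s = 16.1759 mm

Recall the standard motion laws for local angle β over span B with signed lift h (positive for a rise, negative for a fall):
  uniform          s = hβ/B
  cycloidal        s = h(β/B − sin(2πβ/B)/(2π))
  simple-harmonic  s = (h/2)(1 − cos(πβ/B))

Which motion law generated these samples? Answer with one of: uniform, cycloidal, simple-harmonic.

candidates at β/B = r: uniform s = h·r (linear in β); cycloidal s = h·(r − sin(2πr)/(2π)); simple-harmonic s = (h/2)(1 − cos(πr))
β=35°: printed 4.2036 | uniform 6.6500, cycloidal 4.2036, simple-harmonic 5.1871
β=50°: printed 9.5000 | uniform 9.5000, cycloidal 9.5000, simple-harmonic 9.5000
β=70°: printed 16.1759 | uniform 13.3000, cycloidal 16.1759, simple-harmonic 15.0840
only one law matches every sample → cycloidal

cycloidal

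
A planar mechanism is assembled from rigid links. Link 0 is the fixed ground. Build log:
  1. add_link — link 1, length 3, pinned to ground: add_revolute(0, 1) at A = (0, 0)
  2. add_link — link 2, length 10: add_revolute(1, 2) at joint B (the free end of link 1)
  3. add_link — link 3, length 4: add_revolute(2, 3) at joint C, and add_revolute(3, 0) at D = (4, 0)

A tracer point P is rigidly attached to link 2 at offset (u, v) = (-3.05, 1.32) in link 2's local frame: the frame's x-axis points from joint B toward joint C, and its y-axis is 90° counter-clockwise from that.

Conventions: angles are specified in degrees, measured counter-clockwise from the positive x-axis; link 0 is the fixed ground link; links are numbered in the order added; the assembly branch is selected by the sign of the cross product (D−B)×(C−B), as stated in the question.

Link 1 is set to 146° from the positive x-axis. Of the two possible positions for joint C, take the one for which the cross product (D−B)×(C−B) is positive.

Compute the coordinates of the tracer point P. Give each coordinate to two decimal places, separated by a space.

A=(0,0), D=(4.00,0)
B = A + 3.00·(cos146°, sin146°) = (-2.4871, 1.6776)
|BD| = 6.7005
circle(B,10.00) ∩ circle(D,4.00): a=9.6184, h=2.7360
  candidates: C₊=(7.5100,1.9183) cross=18.333; C₋=(6.1400,-3.3794) cross=-18.333
  branch + wants cross > 0 → take C=(7.5100,1.9183) (cross=18.333)
ex = (C−B)/|BC| = (0.9997,0.0241); ey = (-0.0241,0.9997)
P = B + -3.05·ex + 1.32·ey = (-5.5680,2.9238)

-5.57 2.92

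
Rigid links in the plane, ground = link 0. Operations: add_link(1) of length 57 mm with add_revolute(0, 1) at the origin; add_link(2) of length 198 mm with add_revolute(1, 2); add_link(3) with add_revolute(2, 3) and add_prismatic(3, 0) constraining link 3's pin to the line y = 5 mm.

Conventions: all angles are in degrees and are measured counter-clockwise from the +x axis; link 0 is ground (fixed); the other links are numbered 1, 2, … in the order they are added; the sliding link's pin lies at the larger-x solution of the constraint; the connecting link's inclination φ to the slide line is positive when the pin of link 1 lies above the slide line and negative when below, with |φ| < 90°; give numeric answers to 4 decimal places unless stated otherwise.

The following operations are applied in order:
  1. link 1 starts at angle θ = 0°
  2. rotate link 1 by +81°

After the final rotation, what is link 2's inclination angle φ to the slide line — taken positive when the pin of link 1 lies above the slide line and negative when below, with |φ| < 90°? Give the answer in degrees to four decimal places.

geometry: r = 57 mm, L = 198 mm, e = 5 mm; θ starts at 0°
rotate link 1 by +81°: θ ← 0° +81° = 81°
h = r sin θ − e = 56.298235 − 5 = 51.298235
sin φ = h / L = 51.298235 / 198 = 0.25908200
φ = arcsin(0.25908200) = 15.015598°

15.0156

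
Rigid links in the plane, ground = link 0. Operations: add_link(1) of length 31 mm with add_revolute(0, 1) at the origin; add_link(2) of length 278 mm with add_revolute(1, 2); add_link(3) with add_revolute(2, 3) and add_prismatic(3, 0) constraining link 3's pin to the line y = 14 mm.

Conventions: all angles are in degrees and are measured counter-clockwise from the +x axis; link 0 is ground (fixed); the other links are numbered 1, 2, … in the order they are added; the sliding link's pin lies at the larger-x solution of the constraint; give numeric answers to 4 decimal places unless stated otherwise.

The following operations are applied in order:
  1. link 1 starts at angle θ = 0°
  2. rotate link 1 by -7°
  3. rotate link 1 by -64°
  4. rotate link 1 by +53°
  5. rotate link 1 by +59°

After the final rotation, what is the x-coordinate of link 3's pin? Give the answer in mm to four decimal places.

geometry: r = 31 mm, L = 278 mm, e = 14 mm; θ starts at 0°
rotate link 1 by -7°: θ ← 0° -7° = -7°
rotate link 1 by -64°: θ ← -7° -64° = -71°
rotate link 1 by +53°: θ ← -71° +53° = -18°
rotate link 1 by +59°: θ ← -18° +59° = 41°
crank pin P = (r cos θ, r sin θ) = (23.395997, 20.337830)
h = r sin θ − e = 20.337830 − 14 = 6.337830
x = r cos θ + √(L² − h²) = 23.395997 + 277.927746 = 301.323743

301.3237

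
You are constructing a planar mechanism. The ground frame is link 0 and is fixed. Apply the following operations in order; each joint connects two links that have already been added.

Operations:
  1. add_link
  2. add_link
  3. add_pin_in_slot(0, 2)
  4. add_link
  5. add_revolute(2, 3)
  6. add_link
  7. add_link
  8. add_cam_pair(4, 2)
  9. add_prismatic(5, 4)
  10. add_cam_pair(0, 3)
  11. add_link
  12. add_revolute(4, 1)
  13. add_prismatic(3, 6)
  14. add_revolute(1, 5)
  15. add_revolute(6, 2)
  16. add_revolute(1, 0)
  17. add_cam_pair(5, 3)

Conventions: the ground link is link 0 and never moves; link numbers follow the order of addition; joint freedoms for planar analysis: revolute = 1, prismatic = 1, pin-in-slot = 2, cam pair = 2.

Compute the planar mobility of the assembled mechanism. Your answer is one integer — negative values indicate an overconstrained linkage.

(L,J1,J2)=(1,0,0); link0 fixed
link1: (2,0,0)
link2: (3,0,0)
PS 0-2 [J2]: (3,0,1)
link3: (4,0,1)
R 2-3 [J1]: (4,1,1)
link4: (5,1,1)
link5: (6,1,1)
C 4-2 [J2]: (6,1,2)
P 5-4 [J1]: (6,2,2)
C 0-3 [J2]: (6,2,3)
link6: (7,2,3)
R 4-1 [J1]: (7,3,3)
P 3-6 [J1]: (7,4,3)
R 1-5 [J1]: (7,5,3)
R 6-2 [J1]: (7,6,3)
R 1-0 [J1]: (7,7,3)
C 5-3 [J2]: (7,7,4)
Grübler: 3·6 − 2·7 − 4 = 0

M = 0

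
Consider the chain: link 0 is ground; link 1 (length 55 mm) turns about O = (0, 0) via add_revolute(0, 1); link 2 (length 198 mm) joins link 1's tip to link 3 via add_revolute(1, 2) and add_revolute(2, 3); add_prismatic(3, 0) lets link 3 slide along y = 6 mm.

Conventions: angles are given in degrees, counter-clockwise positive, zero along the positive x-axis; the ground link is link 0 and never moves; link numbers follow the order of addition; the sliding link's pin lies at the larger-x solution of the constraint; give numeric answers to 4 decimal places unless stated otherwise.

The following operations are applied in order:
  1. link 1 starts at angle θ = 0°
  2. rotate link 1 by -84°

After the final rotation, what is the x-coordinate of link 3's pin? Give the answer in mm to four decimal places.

geometry: r = 55 mm, L = 198 mm, e = 6 mm; θ starts at 0°
rotate link 1 by -84°: θ ← 0° -84° = -84°
crank pin P = (r cos θ, r sin θ) = (5.749065, -54.698704)
h = r sin θ − e = -54.698704 − 6 = -60.698704
x = r cos θ + √(L² − h²) = 5.749065 + 188.466621 = 194.215687

194.2157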